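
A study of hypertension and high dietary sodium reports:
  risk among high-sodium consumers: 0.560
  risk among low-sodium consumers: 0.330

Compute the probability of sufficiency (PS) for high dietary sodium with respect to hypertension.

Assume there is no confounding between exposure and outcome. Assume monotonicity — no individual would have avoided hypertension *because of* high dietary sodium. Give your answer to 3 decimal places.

PS ≈ 0.343

Let p₁ = 0.56, p₀ = 0.33.
Under exogeneity and monotonicity, PS = (p₁ − p₀) / (1 − p₀).
PS = (0.56 − 0.33) / (1 − 0.33) = 0.23 / 0.67 ≈ 0.3433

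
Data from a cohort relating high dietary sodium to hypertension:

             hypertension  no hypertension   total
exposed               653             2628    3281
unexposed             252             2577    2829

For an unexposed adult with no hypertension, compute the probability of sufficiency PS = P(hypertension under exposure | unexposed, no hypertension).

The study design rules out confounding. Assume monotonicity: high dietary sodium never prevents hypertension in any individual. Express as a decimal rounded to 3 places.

PS ≈ 0.121

p₁ = P(outcome | exposed) = 653/3281 = 0.19902
p₀ = P(outcome | unexposed) = 252/2829 = 0.089077
Under exogeneity and monotonicity, PS = (p₁ − p₀)/(1 − p₀).
PS = (0.19902 − 0.089077) / 0.91092 ≈ 0.1207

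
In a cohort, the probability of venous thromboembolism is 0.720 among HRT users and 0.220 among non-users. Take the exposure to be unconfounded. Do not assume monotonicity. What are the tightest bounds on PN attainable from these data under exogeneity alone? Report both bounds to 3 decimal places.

Let p₁ = 0.72, p₀ = 0.22.
Under exogeneity alone the bounds on PN are max{0,(p₁−p₀)/p₁} ≤ PN ≤ min{1,(1−p₀)/p₁}.
  lower = (p₁ − p₀)/p₁ = 0.5 / 0.72 ≈ 0.6944
  upper = min{1, (1 − p₀)/p₁} = 0.78 / 0.72 ≈ 1.0833 → capped at 1

0.694 ≤ PN ≤ 1.000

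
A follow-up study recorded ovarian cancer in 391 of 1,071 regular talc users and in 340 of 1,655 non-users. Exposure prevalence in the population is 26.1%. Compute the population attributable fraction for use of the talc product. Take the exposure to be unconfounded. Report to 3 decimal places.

PAF ≈ 0.169

p₁ = P(outcome | exposed) = 391/1071 = 0.36508
p₀ = P(outcome | unexposed) = 340/1655 = 0.20544
Overall risk P(Y=1) = π·p₁ + (1−π)·p₀ = 0.261×0.36508 + 0.739×0.20544 = 0.2471.
Under exogeneity, PAF = [P(Y=1) − p₀] / P(Y=1).
PAF = (0.2471 − 0.20544) / 0.2471 ≈ 0.1686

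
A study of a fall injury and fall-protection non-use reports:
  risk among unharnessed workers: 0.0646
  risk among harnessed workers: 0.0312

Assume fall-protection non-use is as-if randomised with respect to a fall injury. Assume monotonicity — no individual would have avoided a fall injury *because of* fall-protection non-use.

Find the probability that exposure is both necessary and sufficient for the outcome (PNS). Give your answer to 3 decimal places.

PNS ≈ 0.033

Let p₁ = 0.0646, p₀ = 0.0312.
Under exogeneity and monotonicity, PNS = p₁ − p₀.
PNS = 0.0646 − 0.0312 = 0.0334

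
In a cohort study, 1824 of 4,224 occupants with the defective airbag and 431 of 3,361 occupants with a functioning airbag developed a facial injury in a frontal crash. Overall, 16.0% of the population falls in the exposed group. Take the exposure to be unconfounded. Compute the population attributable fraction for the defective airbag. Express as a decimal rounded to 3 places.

p₁ = P(outcome | exposed) = 1824/4224 = 0.43182
p₀ = P(outcome | unexposed) = 431/3361 = 0.12824
Overall risk P(Y=1) = π·p₁ + (1−π)·p₀ = 0.16×0.43182 + 0.84×0.12824 = 0.17681.
Under exogeneity, PAF = [P(Y=1) − p₀] / P(Y=1).
PAF = (0.17681 − 0.12824) / 0.17681 ≈ 0.2747

PAF ≈ 0.275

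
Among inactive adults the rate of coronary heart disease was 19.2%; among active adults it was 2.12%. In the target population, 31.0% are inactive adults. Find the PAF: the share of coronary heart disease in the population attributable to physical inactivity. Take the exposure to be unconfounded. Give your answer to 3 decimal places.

PAF ≈ 0.714

p₁ = 0.192, p₀ = 0.0212.
Overall risk P(Y=1) = π·p₁ + (1−π)·p₀ = 0.31×0.192 + 0.69×0.0212 = 0.074148.
Under exogeneity, PAF = [P(Y=1) − p₀] / P(Y=1).
PAF = (0.074148 − 0.0212) / 0.074148 ≈ 0.7141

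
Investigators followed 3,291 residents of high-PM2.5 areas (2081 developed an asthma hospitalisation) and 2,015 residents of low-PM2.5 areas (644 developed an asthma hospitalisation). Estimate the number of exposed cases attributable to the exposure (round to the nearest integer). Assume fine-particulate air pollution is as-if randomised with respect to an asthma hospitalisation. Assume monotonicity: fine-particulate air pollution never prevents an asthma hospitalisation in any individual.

p₁ = P(outcome | exposed) = 2081/3291 = 0.63233
p₀ = P(outcome | unexposed) = 644/2015 = 0.3196
PN = (p₁ − p₀)/p₁ = (0.63233 − 0.3196) / 0.63233 ≈ 0.49456.
Attributable cases ≈ PN × (exposed cases) = 0.49456 × 2081 ≈ 1029.19.

about 1029 cases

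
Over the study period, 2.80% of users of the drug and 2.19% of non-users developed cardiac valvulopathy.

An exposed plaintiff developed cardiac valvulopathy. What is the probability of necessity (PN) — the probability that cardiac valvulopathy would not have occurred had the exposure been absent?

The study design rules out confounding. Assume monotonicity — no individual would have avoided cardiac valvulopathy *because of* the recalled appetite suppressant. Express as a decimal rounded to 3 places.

p₁ = 0.028, p₀ = 0.0219.
Under exogeneity and monotonicity, PN = (p₁ − p₀) / p₁.
PN = (0.028 − 0.0219) / 0.028 = 0.0061 / 0.028 ≈ 0.2179

PN ≈ 0.218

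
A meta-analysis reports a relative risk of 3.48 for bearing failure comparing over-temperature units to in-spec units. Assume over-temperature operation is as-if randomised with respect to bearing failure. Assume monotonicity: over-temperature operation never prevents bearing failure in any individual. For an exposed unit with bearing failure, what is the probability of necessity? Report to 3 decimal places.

PN ≈ 0.713

Under exogeneity and monotonicity, PN = (RR − 1) / RR = 1 − 1/RR.
PN = (3.48 − 1) / 3.48 = 2.48 / 3.48 ≈ 0.7126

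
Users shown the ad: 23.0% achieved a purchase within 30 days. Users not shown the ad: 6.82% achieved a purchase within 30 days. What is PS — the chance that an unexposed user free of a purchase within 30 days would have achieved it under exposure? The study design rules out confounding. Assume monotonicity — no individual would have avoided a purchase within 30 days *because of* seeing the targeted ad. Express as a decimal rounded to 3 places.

p₁ = 0.23, p₀ = 0.0682.
Under exogeneity and monotonicity, PS = (p₁ − p₀) / (1 − p₀).
PS = (0.23 − 0.0682) / (1 − 0.0682) = 0.1618 / 0.9318 ≈ 0.1736

PS ≈ 0.174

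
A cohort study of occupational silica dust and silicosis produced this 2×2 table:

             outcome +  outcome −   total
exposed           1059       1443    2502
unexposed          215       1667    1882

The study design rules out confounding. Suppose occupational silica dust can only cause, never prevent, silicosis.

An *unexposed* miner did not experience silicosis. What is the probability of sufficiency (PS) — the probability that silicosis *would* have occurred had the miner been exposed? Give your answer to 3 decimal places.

p₁ = P(outcome | exposed) = 1059/2502 = 0.42326
p₀ = P(outcome | unexposed) = 215/1882 = 0.11424
Under exogeneity and monotonicity, PS = (p₁ − p₀) / (1 − p₀).
PS = (0.42326 − 0.11424) / (1 − 0.11424) = 0.30902 / 0.88576 ≈ 0.3489

PS ≈ 0.349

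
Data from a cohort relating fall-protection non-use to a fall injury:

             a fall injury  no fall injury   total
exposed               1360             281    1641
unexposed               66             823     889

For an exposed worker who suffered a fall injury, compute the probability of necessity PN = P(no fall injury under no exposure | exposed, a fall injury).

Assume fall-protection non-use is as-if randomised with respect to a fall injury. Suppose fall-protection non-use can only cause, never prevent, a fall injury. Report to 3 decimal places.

p₁ = P(outcome | exposed) = 1360/1641 = 0.82876
p₀ = P(outcome | unexposed) = 66/889 = 0.074241
Under exogeneity and monotonicity, PN = (p₁ − p₀)/p₁.
PN = (0.82876 − 0.074241) / 0.82876 ≈ 0.9104

PN ≈ 0.910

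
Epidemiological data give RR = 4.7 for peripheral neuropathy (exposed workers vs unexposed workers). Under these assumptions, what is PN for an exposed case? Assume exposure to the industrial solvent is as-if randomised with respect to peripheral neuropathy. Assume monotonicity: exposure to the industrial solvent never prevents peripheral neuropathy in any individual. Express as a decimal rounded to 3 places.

Under exogeneity and monotonicity, PN = (RR − 1) / RR = 1 − 1/RR.
PN = (4.7 − 1) / 4.7 = 3.7 / 4.7 ≈ 0.7872

PN ≈ 0.787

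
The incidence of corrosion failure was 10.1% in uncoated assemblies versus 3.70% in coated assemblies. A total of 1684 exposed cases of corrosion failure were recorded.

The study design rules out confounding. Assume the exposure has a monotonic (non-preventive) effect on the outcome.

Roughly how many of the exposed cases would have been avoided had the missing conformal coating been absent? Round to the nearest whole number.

p₁ = 0.101, p₀ = 0.037.
PN = (p₁ − p₀)/p₁ = (0.101 − 0.037) / 0.101 ≈ 0.63366.
Attributable cases ≈ PN × (exposed cases) = 0.63366 × 1684 ≈ 1067.09.

about 1067 cases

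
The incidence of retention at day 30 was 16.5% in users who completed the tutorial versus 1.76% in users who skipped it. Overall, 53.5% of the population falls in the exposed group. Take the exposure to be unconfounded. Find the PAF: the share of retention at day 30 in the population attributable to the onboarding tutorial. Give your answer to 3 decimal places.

p₁ = 0.165, p₀ = 0.0176.
Overall risk P(Y=1) = π·p₁ + (1−π)·p₀ = 0.535×0.165 + 0.465×0.0176 = 0.096459.
Under exogeneity, PAF = [P(Y=1) − p₀] / P(Y=1).
PAF = (0.096459 − 0.0176) / 0.096459 ≈ 0.8175

PAF ≈ 0.818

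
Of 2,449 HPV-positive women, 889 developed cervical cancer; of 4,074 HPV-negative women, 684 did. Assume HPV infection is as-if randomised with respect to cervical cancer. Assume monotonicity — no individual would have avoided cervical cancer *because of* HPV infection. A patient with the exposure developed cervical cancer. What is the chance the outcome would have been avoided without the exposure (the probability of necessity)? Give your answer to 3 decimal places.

PN ≈ 0.537

p₁ = P(outcome | exposed) = 889/2449 = 0.36301
p₀ = P(outcome | unexposed) = 684/4074 = 0.16789
Under exogeneity and monotonicity, PN = (p₁ − p₀) / p₁.
PN = (0.36301 − 0.16789) / 0.36301 = 0.19511 / 0.36301 ≈ 0.5375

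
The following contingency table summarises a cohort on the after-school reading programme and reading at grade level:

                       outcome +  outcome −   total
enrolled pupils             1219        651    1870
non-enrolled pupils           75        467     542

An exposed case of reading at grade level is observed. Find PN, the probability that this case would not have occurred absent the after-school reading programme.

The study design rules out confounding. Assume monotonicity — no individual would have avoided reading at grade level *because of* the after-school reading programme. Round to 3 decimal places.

p₁ = P(outcome | exposed) = 1219/1870 = 0.65187
p₀ = P(outcome | unexposed) = 75/542 = 0.13838
Under exogeneity and monotonicity, PN = (p₁ − p₀) / p₁.
PN = (0.65187 − 0.13838) / 0.65187 = 0.5135 / 0.65187 ≈ 0.7877

PN ≈ 0.788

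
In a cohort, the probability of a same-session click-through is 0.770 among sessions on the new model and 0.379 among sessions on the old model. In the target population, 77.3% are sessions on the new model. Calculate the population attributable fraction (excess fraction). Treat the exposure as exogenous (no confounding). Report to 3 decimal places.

PAF ≈ 0.444

Let p₁ = 0.77, p₀ = 0.379.
Overall risk P(Y=1) = π·p₁ + (1−π)·p₀ = 0.773×0.77 + 0.227×0.379 = 0.68124.
Under exogeneity, PAF = [P(Y=1) − p₀] / P(Y=1).
PAF = (0.68124 − 0.379) / 0.68124 ≈ 0.4437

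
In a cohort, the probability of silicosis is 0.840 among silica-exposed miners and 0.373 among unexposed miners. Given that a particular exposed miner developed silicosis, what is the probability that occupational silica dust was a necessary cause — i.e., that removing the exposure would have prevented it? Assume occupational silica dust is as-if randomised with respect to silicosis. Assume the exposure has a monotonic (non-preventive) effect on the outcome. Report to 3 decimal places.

PN ≈ 0.556

Let p₁ = 0.84, p₀ = 0.373.
Under exogeneity and monotonicity, PN = (p₁ − p₀) / p₁.
PN = (0.84 − 0.373) / 0.84 = 0.467 / 0.84 ≈ 0.5560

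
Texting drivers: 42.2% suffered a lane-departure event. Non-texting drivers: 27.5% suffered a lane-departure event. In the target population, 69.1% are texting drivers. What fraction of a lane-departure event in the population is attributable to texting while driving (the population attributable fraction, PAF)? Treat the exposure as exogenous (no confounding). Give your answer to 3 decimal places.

PAF ≈ 0.270

p₁ = 0.422, p₀ = 0.275.
Overall risk P(Y=1) = π·p₁ + (1−π)·p₀ = 0.691×0.422 + 0.309×0.275 = 0.37658.
Under exogeneity, PAF = [P(Y=1) − p₀] / P(Y=1).
PAF = (0.37658 − 0.275) / 0.37658 ≈ 0.2697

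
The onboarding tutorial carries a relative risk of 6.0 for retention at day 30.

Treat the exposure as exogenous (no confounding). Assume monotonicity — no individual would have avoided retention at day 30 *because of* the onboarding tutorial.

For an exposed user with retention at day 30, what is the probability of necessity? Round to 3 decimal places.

Under exogeneity and monotonicity, PN = (RR − 1) / RR = 1 − 1/RR.
PN = (6.0 − 1) / 6.0 = 5 / 6.0 ≈ 0.8333

PN ≈ 0.833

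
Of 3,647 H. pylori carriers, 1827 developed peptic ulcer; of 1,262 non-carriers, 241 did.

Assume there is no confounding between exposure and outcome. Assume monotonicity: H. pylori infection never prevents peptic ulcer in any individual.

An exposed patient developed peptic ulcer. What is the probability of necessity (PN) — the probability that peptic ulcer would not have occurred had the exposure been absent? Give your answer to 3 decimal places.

PN ≈ 0.619

p₁ = P(outcome | exposed) = 1827/3647 = 0.50096
p₀ = P(outcome | unexposed) = 241/1262 = 0.19097
Under exogeneity and monotonicity, PN = (p₁ − p₀) / p₁.
PN = (0.50096 − 0.19097) / 0.50096 = 0.30999 / 0.50096 ≈ 0.6188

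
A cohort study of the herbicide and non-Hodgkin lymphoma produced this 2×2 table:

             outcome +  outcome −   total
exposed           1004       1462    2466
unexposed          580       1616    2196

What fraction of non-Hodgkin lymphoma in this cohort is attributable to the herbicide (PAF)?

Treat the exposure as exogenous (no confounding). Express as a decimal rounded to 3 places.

p₁ = P(outcome | exposed) = 1004/2466 = 0.40714
p₀ = P(outcome | unexposed) = 580/2196 = 0.26412
Exposure prevalence π = 2466/4662 = 0.52896; overall risk P(Y=1) = 0.33977.
Under exogeneity, PAF = [P(Y=1) − p₀]/P(Y=1).
PAF = (0.33977 − 0.26412) / 0.33977 ≈ 0.2227

PAF ≈ 0.223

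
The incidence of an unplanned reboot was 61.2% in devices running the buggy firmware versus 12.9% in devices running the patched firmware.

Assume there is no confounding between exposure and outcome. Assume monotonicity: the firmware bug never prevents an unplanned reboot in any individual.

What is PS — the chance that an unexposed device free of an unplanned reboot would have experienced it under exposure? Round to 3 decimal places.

PS ≈ 0.555

p₁ = 0.612, p₀ = 0.129.
Under exogeneity and monotonicity, PS = (p₁ − p₀) / (1 − p₀).
PS = (0.612 − 0.129) / (1 − 0.129) = 0.483 / 0.871 ≈ 0.5545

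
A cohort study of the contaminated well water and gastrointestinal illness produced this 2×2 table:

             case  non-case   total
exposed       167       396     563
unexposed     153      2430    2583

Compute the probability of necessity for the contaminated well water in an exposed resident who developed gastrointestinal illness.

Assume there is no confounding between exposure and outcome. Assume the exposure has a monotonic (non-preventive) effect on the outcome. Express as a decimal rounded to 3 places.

p₁ = P(outcome | exposed) = 167/563 = 0.29663
p₀ = P(outcome | unexposed) = 153/2583 = 0.059233
Under exogeneity and monotonicity, PN = (p₁ − p₀) / p₁.
PN = (0.29663 − 0.059233) / 0.29663 = 0.23739 / 0.29663 ≈ 0.8003

PN ≈ 0.800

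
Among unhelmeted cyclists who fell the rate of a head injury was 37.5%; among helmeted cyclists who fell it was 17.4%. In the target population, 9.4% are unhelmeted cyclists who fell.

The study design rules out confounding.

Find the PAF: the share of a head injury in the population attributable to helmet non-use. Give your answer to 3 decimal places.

p₁ = 0.375, p₀ = 0.174.
Overall risk P(Y=1) = π·p₁ + (1−π)·p₀ = 0.094×0.375 + 0.906×0.174 = 0.19289.
Under exogeneity, PAF = [P(Y=1) − p₀] / P(Y=1).
PAF = (0.19289 − 0.174) / 0.19289 ≈ 0.0980

PAF ≈ 0.098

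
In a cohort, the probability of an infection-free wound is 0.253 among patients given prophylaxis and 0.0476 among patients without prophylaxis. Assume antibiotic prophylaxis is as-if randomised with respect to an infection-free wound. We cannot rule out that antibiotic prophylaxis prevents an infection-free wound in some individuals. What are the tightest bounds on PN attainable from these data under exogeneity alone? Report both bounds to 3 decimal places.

0.812 ≤ PN ≤ 1.000

Let p₁ = 0.253, p₀ = 0.0476.
Under exogeneity alone the bounds on PN are max{0,(p₁−p₀)/p₁} ≤ PN ≤ min{1,(1−p₀)/p₁}.
  lower = (p₁ − p₀)/p₁ = 0.2054 / 0.253 ≈ 0.8119
  upper = min{1, (1 − p₀)/p₁} = 0.9524 / 0.253 ≈ 3.7644 → capped at 1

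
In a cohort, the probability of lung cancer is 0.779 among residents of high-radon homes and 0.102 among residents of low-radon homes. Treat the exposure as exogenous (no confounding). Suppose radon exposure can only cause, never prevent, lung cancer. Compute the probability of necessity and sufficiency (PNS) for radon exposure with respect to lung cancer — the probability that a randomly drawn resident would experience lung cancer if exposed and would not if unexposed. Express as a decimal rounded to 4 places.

Let p₁ = 0.779, p₀ = 0.102.
Under exogeneity and monotonicity, PNS = p₁ − p₀.
PNS = 0.779 − 0.102 = 0.677

PNS ≈ 0.6770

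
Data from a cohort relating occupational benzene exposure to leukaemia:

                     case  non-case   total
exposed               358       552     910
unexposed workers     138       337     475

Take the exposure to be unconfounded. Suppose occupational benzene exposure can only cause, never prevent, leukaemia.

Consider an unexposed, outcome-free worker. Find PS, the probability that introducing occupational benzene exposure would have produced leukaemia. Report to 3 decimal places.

p₁ = P(outcome | exposed) = 358/910 = 0.39341
p₀ = P(outcome | unexposed) = 138/475 = 0.29053
Under exogeneity and monotonicity, PS = (p₁ − p₀)/(1 − p₀).
PS = (0.39341 − 0.29053) / 0.70947 ≈ 0.1450

PS ≈ 0.145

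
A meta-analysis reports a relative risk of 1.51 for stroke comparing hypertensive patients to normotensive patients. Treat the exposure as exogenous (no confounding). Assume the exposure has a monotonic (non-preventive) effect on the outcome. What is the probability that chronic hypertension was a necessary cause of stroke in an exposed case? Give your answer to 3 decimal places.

Under exogeneity and monotonicity, PN = (RR − 1) / RR = 1 − 1/RR.
PN = (1.51 − 1) / 1.51 = 0.51 / 1.51 ≈ 0.3377

PN ≈ 0.338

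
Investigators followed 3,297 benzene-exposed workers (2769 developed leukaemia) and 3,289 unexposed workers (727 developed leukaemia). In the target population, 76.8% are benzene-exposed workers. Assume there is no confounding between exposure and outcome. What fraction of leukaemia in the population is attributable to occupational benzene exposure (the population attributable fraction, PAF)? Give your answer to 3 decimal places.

PAF ≈ 0.683

p₁ = P(outcome | exposed) = 2769/3297 = 0.83985
p₀ = P(outcome | unexposed) = 727/3289 = 0.22104
Overall risk P(Y=1) = π·p₁ + (1−π)·p₀ = 0.768×0.83985 + 0.232×0.22104 = 0.69629.
Under exogeneity, PAF = [P(Y=1) − p₀] / P(Y=1).
PAF = (0.69629 − 0.22104) / 0.69629 ≈ 0.6825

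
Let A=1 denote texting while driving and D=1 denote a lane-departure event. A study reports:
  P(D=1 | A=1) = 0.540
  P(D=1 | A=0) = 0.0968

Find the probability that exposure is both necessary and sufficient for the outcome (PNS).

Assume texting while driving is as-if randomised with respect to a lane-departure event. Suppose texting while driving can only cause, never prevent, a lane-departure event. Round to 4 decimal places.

PNS ≈ 0.4432

Let p₁ = 0.54, p₀ = 0.0968.
Under exogeneity and monotonicity, PNS = p₁ − p₀.
PNS = 0.54 − 0.0968 = 0.4432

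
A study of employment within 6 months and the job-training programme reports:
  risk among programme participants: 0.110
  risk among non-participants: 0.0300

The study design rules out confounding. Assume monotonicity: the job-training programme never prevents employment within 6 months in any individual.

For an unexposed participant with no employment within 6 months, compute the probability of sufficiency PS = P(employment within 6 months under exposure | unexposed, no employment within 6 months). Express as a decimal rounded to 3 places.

Let p₁ = 0.11, p₀ = 0.03.
Under exogeneity and monotonicity, PS = (p₁ − p₀) / (1 − p₀).
PS = (0.11 − 0.03) / (1 − 0.03) = 0.08 / 0.97 ≈ 0.0825

PS ≈ 0.082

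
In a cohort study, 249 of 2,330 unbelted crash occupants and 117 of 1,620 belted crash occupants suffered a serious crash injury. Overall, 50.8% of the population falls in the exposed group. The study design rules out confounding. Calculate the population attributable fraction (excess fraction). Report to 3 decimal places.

p₁ = P(outcome | exposed) = 249/2330 = 0.10687
p₀ = P(outcome | unexposed) = 117/1620 = 0.072222
Overall risk P(Y=1) = π·p₁ + (1−π)·p₀ = 0.508×0.10687 + 0.492×0.072222 = 0.089822.
Under exogeneity, PAF = [P(Y=1) − p₀] / P(Y=1).
PAF = (0.089822 − 0.072222) / 0.089822 ≈ 0.1959

PAF ≈ 0.196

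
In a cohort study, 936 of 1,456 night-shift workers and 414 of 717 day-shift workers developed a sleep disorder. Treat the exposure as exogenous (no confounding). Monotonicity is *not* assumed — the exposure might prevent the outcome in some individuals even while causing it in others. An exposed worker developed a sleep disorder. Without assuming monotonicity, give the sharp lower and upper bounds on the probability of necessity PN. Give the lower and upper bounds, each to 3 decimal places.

p₁ = P(outcome | exposed) = 936/1456 = 0.64286
p₀ = P(outcome | unexposed) = 414/717 = 0.57741
Under exogeneity alone the bounds on PN are max{0,(p₁−p₀)/p₁} ≤ PN ≤ min{1,(1−p₀)/p₁}.
  lower = (p₁ − p₀)/p₁ = 0.065451 / 0.64286 ≈ 0.1018
  upper = min{1, (1 − p₀)/p₁} = 0.42259 / 0.64286 ≈ 0.6574

0.102 ≤ PN ≤ 0.657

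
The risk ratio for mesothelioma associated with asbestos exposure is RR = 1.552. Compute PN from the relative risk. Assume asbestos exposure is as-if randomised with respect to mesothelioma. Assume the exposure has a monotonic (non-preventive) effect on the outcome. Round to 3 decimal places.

PN ≈ 0.356

Under exogeneity and monotonicity, PN = (RR − 1) / RR = 1 − 1/RR.
PN = (1.552 − 1) / 1.552 = 0.552 / 1.552 ≈ 0.3557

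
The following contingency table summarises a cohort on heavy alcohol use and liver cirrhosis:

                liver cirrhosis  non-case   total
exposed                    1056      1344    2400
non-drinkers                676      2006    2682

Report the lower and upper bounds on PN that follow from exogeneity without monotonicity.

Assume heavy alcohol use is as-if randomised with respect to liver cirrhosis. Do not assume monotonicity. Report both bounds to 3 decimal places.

p₁ = P(outcome | exposed) = 1056/2400 = 0.44
p₀ = P(outcome | unexposed) = 676/2682 = 0.25205
Under exogeneity alone the bounds on PN are max{0,(p₁−p₀)/p₁} ≤ PN ≤ min{1,(1−p₀)/p₁}.
  lower = (p₁ − p₀)/p₁ = 0.18795 / 0.44 ≈ 0.4272
  upper = min{1, (1 − p₀)/p₁} = 0.74795 / 0.44 ≈ 1.6999 → capped at 1

0.427 ≤ PN ≤ 1.000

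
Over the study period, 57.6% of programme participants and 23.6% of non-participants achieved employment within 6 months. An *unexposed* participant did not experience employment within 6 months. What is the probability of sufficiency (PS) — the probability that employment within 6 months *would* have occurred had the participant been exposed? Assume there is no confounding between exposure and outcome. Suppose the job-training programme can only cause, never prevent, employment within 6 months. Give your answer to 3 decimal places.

p₁ = 0.576, p₀ = 0.236.
Under exogeneity and monotonicity, PS = (p₁ − p₀) / (1 − p₀).
PS = (0.576 − 0.236) / (1 − 0.236) = 0.34 / 0.764 ≈ 0.4450

PS ≈ 0.445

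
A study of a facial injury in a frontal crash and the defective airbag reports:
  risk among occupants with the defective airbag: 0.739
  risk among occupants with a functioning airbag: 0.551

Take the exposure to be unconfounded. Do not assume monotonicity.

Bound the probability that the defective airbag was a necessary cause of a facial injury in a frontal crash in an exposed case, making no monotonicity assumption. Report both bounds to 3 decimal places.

Let p₁ = 0.739, p₀ = 0.551.
Under exogeneity alone the bounds on PN are max{0,(p₁−p₀)/p₁} ≤ PN ≤ min{1,(1−p₀)/p₁}.
  lower = (p₁ − p₀)/p₁ = 0.188 / 0.739 ≈ 0.2544
  upper = min{1, (1 − p₀)/p₁} = 0.449 / 0.739 ≈ 0.6076

0.254 ≤ PN ≤ 0.608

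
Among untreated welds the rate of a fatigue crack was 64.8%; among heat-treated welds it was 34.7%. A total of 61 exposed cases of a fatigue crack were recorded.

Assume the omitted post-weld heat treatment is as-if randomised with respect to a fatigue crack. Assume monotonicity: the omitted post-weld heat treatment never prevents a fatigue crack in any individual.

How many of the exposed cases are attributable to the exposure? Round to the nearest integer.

about 28 cases

p₁ = 0.648, p₀ = 0.347.
PN = (p₁ − p₀)/p₁ = (0.648 − 0.347) / 0.648 ≈ 0.46451.
Attributable cases ≈ PN × (exposed cases) = 0.46451 × 61 ≈ 28.33.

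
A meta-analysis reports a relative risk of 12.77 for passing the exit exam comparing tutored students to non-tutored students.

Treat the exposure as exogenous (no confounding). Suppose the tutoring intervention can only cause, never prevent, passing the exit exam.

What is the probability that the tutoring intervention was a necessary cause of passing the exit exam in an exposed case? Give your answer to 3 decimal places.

PN ≈ 0.922

Under exogeneity and monotonicity, PN = (RR − 1) / RR = 1 − 1/RR.
PN = (12.77 − 1) / 12.77 = 11.77 / 12.77 ≈ 0.9217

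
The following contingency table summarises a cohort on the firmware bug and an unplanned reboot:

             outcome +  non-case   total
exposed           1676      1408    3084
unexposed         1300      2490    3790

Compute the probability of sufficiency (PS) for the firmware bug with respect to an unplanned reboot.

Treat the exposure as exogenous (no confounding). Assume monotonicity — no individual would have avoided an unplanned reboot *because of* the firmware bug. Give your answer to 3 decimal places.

PS ≈ 0.305

p₁ = P(outcome | exposed) = 1676/3084 = 0.54345
p₀ = P(outcome | unexposed) = 1300/3790 = 0.34301
Under exogeneity and monotonicity, PS = (p₁ − p₀)/(1 − p₀).
PS = (0.54345 − 0.34301) / 0.65699 ≈ 0.3051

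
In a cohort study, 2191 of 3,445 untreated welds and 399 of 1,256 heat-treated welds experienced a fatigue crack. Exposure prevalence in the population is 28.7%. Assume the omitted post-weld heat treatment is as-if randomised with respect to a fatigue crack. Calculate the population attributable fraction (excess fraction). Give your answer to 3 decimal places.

PAF ≈ 0.223

p₁ = P(outcome | exposed) = 2191/3445 = 0.63599
p₀ = P(outcome | unexposed) = 399/1256 = 0.31768
Overall risk P(Y=1) = π·p₁ + (1−π)·p₀ = 0.287×0.63599 + 0.713×0.31768 = 0.40903.
Under exogeneity, PAF = [P(Y=1) − p₀] / P(Y=1).
PAF = (0.40903 − 0.31768) / 0.40903 ≈ 0.2234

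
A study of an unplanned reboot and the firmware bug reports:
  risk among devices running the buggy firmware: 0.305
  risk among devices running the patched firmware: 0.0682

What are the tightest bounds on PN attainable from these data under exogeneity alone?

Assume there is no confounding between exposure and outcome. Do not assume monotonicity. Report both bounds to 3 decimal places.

0.776 ≤ PN ≤ 1.000

Let p₁ = 0.305, p₀ = 0.0682.
Under exogeneity alone the bounds on PN are max{0,(p₁−p₀)/p₁} ≤ PN ≤ min{1,(1−p₀)/p₁}.
  lower = (p₁ − p₀)/p₁ = 0.2368 / 0.305 ≈ 0.7764
  upper = min{1, (1 − p₀)/p₁} = 0.9318 / 0.305 ≈ 3.0551 → capped at 1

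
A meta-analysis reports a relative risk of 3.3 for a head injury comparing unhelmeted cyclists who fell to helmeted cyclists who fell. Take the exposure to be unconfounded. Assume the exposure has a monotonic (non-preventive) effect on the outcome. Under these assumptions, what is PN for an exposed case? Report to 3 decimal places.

PN ≈ 0.697

Under exogeneity and monotonicity, PN = (RR − 1) / RR = 1 − 1/RR.
PN = (3.3 − 1) / 3.3 = 2.3 / 3.3 ≈ 0.6970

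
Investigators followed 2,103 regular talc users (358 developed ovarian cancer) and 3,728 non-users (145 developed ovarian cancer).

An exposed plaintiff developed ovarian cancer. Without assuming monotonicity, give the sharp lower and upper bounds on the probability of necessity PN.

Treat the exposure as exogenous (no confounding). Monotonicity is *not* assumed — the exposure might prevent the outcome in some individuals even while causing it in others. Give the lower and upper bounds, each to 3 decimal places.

p₁ = P(outcome | exposed) = 358/2103 = 0.17023
p₀ = P(outcome | unexposed) = 145/3728 = 0.038895
Under exogeneity alone the bounds on PN are max{0,(p₁−p₀)/p₁} ≤ PN ≤ min{1,(1−p₀)/p₁}.
  lower = (p₁ − p₀)/p₁ = 0.13134 / 0.17023 ≈ 0.7715
  upper = min{1, (1 − p₀)/p₁} = 0.96111 / 0.17023 ≈ 5.6458 → capped at 1

0.772 ≤ PN ≤ 1.000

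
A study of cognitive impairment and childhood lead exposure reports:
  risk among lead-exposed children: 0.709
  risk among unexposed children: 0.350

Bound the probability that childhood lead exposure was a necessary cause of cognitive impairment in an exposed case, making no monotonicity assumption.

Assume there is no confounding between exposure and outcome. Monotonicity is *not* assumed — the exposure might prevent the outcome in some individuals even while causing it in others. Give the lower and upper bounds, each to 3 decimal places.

Let p₁ = 0.709, p₀ = 0.35.
Under exogeneity alone the bounds on PN are max{0,(p₁−p₀)/p₁} ≤ PN ≤ min{1,(1−p₀)/p₁}.
  lower = (p₁ − p₀)/p₁ = 0.359 / 0.709 ≈ 0.5063
  upper = min{1, (1 − p₀)/p₁} = 0.65 / 0.709 ≈ 0.9168

0.506 ≤ PN ≤ 0.917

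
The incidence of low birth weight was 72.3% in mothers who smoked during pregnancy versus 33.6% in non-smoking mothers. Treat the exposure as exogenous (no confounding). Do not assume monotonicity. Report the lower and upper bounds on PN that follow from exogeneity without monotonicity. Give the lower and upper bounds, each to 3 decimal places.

p₁ = 0.723, p₀ = 0.336.
Under exogeneity alone the bounds on PN are max{0,(p₁−p₀)/p₁} ≤ PN ≤ min{1,(1−p₀)/p₁}.
  lower = (p₁ − p₀)/p₁ = 0.387 / 0.723 ≈ 0.5353
  upper = min{1, (1 − p₀)/p₁} = 0.664 / 0.723 ≈ 0.9184

0.535 ≤ PN ≤ 0.918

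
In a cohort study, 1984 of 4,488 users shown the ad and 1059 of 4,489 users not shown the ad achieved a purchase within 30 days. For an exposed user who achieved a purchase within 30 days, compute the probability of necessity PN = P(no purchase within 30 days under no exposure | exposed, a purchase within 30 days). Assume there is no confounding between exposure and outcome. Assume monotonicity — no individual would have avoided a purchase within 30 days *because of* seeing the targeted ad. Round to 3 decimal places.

PN ≈ 0.466

p₁ = P(outcome | exposed) = 1984/4488 = 0.44207
p₀ = P(outcome | unexposed) = 1059/4489 = 0.23591
Under exogeneity and monotonicity, PN = (p₁ − p₀) / p₁.
PN = (0.44207 − 0.23591) / 0.44207 = 0.20616 / 0.44207 ≈ 0.4663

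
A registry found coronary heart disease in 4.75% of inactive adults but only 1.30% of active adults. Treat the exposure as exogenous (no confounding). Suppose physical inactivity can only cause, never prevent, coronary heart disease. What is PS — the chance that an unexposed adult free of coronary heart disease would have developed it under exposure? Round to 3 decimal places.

p₁ = 0.0475, p₀ = 0.013.
Under exogeneity and monotonicity, PS = (p₁ − p₀) / (1 − p₀).
PS = (0.0475 − 0.013) / (1 − 0.013) = 0.0345 / 0.987 ≈ 0.0350

PS ≈ 0.035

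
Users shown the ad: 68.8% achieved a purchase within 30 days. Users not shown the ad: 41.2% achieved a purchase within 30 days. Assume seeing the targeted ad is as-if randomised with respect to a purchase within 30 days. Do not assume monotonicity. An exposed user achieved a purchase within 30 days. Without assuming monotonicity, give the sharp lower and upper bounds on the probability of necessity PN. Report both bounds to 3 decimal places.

p₁ = 0.688, p₀ = 0.412.
Under exogeneity alone the bounds on PN are max{0,(p₁−p₀)/p₁} ≤ PN ≤ min{1,(1−p₀)/p₁}.
  lower = (p₁ − p₀)/p₁ = 0.276 / 0.688 ≈ 0.4012
  upper = min{1, (1 − p₀)/p₁} = 0.588 / 0.688 ≈ 0.8547

0.401 ≤ PN ≤ 0.855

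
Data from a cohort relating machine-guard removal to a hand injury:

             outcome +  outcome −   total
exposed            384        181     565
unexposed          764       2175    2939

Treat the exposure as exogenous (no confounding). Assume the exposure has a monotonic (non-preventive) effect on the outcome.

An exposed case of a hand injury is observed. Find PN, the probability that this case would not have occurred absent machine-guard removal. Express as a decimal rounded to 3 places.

p₁ = P(outcome | exposed) = 384/565 = 0.67965
p₀ = P(outcome | unexposed) = 764/2939 = 0.25995
Under exogeneity and monotonicity, PN = (p₁ − p₀)/p₁.
PN = (0.67965 − 0.25995) / 0.67965 ≈ 0.6175

PN ≈ 0.618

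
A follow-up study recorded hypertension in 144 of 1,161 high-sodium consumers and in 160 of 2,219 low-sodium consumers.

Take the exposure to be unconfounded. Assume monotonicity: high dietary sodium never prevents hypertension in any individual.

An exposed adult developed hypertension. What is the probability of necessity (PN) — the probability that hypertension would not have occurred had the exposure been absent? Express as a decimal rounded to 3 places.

p₁ = P(outcome | exposed) = 144/1161 = 0.12403
p₀ = P(outcome | unexposed) = 160/2219 = 0.072105
Under exogeneity and monotonicity, PN = (p₁ − p₀) / p₁.
PN = (0.12403 − 0.072105) / 0.12403 = 0.051926 / 0.12403 ≈ 0.4187

PN ≈ 0.419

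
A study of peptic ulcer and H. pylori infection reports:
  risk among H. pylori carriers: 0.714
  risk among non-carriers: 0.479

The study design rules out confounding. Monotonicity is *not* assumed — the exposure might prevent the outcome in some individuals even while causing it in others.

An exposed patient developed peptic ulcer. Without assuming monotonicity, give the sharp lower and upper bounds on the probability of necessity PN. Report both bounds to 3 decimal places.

Let p₁ = 0.714, p₀ = 0.479.
Under exogeneity alone the bounds on PN are max{0,(p₁−p₀)/p₁} ≤ PN ≤ min{1,(1−p₀)/p₁}.
  lower = (p₁ − p₀)/p₁ = 0.235 / 0.714 ≈ 0.3291
  upper = min{1, (1 − p₀)/p₁} = 0.521 / 0.714 ≈ 0.7297

0.329 ≤ PN ≤ 0.730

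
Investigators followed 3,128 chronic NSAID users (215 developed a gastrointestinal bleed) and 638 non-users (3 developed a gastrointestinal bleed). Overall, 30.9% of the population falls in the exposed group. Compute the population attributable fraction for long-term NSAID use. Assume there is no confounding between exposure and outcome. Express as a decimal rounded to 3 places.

p₁ = P(outcome | exposed) = 215/3128 = 0.068734
p₀ = P(outcome | unexposed) = 3/638 = 0.0047022
Overall risk P(Y=1) = π·p₁ + (1−π)·p₀ = 0.309×0.068734 + 0.691×0.0047022 = 0.024488.
Under exogeneity, PAF = [P(Y=1) − p₀] / P(Y=1).
PAF = (0.024488 − 0.0047022) / 0.024488 ≈ 0.8080

PAF ≈ 0.808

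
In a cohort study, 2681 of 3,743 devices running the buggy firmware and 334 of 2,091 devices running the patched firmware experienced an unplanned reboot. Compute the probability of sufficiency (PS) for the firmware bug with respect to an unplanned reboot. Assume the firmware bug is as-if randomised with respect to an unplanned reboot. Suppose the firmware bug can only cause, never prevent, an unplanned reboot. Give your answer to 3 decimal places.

PS ≈ 0.662

p₁ = P(outcome | exposed) = 2681/3743 = 0.71627
p₀ = P(outcome | unexposed) = 334/2091 = 0.15973
Under exogeneity and monotonicity, PS = (p₁ − p₀) / (1 − p₀).
PS = (0.71627 − 0.15973) / (1 − 0.15973) = 0.55654 / 0.84027 ≈ 0.6623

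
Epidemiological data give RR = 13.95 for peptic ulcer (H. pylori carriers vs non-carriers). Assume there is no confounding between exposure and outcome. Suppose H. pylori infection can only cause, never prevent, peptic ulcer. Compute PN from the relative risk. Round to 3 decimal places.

PN ≈ 0.928

Under exogeneity and monotonicity, PN = (RR − 1) / RR = 1 − 1/RR.
PN = (13.95 − 1) / 13.95 = 12.95 / 13.95 ≈ 0.9283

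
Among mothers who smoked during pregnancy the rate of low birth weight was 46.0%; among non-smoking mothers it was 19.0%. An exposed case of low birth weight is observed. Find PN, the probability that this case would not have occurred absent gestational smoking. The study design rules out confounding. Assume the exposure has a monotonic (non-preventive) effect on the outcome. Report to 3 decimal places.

p₁ = 0.46, p₀ = 0.19.
Under exogeneity and monotonicity, PN = (p₁ − p₀) / p₁.
PN = (0.46 − 0.19) / 0.46 = 0.27 / 0.46 ≈ 0.5870

PN ≈ 0.587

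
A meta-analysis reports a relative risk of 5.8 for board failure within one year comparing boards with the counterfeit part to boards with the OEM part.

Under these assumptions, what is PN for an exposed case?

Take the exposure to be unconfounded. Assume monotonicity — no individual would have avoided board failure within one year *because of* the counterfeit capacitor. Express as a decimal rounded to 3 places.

Under exogeneity and monotonicity, PN = (RR − 1) / RR = 1 − 1/RR.
PN = (5.8 − 1) / 5.8 = 4.8 / 5.8 ≈ 0.8276

PN ≈ 0.828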